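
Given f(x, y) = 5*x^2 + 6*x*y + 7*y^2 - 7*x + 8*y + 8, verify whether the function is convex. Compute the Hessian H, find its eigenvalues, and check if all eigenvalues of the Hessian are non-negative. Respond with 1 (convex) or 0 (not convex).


The Hessian of f(x,y) = 5*x^2 + 6*x*y + 7*y^2 - 7*x + 8*y + 8 is:
H = [[10, 6], [6, 14]]
Trace = 10 + 14 = 24
Determinant = 10*14 - (6)^2 = 104
Discriminant = (24)^2 - 4*104 = 160.0
Eigenvalues: lambda_1 = 5.6754, lambda_2 = 18.3246
The function is convex.

1


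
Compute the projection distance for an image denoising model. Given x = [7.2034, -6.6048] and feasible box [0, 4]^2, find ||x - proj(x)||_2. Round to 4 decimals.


Project each component onto [0, 4].
clip(7.2034) = 4.0, clip(-6.6048) = 0.0
Projection = [4.0, 0.0]
Squared diffs: [10.2618, 43.6234]
Distance = sqrt(53.8852) = 7.3407


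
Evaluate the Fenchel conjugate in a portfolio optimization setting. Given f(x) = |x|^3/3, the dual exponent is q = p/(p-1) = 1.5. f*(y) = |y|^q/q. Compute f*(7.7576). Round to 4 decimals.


The conjugate exponent q satisfies 1/p + 1/q = 1.
p = 3, so q = 3/(3 - 1) = 1.5
|y|^q = 7.7576^1.5 = 21.6068
f*(7.7576) = 21.6068 / 1.5 = 14.4046


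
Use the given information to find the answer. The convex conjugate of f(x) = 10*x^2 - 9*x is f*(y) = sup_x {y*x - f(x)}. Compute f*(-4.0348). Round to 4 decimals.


f*(y) = sup_x {y*x - a*x^2 - b*x} = sup_x {(y-b)*x - a*x^2}
FOC: (y - b) - 2a*x = 0 => x* = (y - b)/(2a)
x* = (-4.0348 + 9)/(2*10) = 0.2483
f*(-4.0348) = (y-b)^2/(4a) = (-4.0348 + 9)^2/(4*10)
= 24.6532/40 = 0.6163


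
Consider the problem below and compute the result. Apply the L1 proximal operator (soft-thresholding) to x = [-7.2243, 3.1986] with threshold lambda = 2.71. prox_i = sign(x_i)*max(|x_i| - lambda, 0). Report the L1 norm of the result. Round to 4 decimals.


Soft-thresholding with lambda = 2.71:
prox(-7.2243) = sign(-7.2243)*max(|-7.2243| - 2.71, 0) = -4.5143
prox(3.1986) = sign(3.1986)*max(|3.1986| - 2.71, 0) = 0.4886
prox(x) = [-4.5143, 0.4886]
||prox(x)||_1 = 4.5143 + 0.4886 = 5.0029


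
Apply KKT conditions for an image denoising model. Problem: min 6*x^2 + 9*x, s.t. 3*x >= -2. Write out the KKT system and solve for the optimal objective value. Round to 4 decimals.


Step 1: Try lambda = 0 (constraint inactive).
x_unc = -9/(2*6) = -0.75
Check: 3*-0.75 = -2.25 < -2 -- violated!
Step 2: Constraint must be active: 3*x = -2
x* = -2/3 = -0.6667 (rounded; the exact value -2/3 is used below)
lambda = (2*6*(-2/3) + 9)/3 = 0.3333
Step 3: Compute optimal value.
f(x*) = 6*(-2/3)^2 + 9*(-2/3) = -3.3333


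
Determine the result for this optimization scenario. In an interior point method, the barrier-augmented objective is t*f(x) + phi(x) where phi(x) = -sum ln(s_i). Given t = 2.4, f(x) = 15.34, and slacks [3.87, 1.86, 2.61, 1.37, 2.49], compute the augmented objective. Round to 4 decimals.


Step 1: Compute log-barrier.
ln values: [1.3533, 0.6206, 0.9594, 0.3148, 0.9123]
phi = -(1.3533 + 0.6206 + 0.9594 + 0.3148 + 0.9123) = -4.1603
Step 2: Compute augmented objective.
t*f(x) = 2.4*15.34 = 36.816
Total = 36.816 - 4.1603 = 32.6557


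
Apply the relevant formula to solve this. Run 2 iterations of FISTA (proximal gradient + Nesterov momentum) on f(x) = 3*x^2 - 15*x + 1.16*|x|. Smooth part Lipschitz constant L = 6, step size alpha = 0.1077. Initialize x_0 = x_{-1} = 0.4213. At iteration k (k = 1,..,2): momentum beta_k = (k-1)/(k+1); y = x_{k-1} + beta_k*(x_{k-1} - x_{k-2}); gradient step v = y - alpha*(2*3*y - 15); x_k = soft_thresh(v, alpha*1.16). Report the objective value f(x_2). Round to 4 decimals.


FISTA on f(x) = 3*x^2 - 15*x + 1.16*|x|
L = 6, alpha = 0.1077
Iteration 1: beta = 0.0, y = 0.4213 + 0.0*(0.4213 - 0.4213) = 0.4213
  grad(y) = -12.4722, v = y - alpha*grad = 1.7646
  prox(v) = soft_thresh(1.7646, 0.1249) = 1.6396
Iteration 2: beta = 0.3333, y = 1.6396 + 0.3333*(1.6396 - 0.4213) = 2.0457
  grad(y) = -2.7256, v = y - alpha*grad = 2.3393
  prox(v) = soft_thresh(2.3393, 0.1249) = 2.2143
f(x_2) = 3*2.2143^2 - 15*2.2143 + 1.16*|2.2143| = -15.9366


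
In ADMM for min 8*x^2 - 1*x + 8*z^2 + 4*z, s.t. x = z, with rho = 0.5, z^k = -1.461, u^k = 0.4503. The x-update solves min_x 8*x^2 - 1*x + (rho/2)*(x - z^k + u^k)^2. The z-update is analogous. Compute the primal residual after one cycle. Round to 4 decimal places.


ADMM iteration with rho = 0.5, z^k = -1.461, u^k = 0.4503
Step 1: x-update.
Minimize 8*x^2 - 1*x + (0.5/2)*(x + 1.461 + 0.4503)^2
FOC: (2*8 + 0.5)*x = 1 + 0.5*(-1.461 - 0.4503)
x^{k+1} = 0.0027
Step 2: z-update.
Minimize 8*z^2 + 4*z + (0.5/2)*(0.0027 - z + 0.4503)^2
FOC: (2*8 + 0.5)*z = -4 + 0.5*(0.0027 + 0.4503)
z^{k+1} = -0.2287
Step 3: u-update.
u^{k+1} = 0.4503 + 0.0027 + 0.2287 = 0.6817
Step 4: Primal residual = |0.0027 + 0.2287| = 0.2314


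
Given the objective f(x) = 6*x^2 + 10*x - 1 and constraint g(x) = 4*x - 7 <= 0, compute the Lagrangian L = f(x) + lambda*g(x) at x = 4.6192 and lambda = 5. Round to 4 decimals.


Step 1: Evaluate f(x).
f(4.6192) = 6*4.6192^2 + 10*4.6192 - 1 = 173.2141
Step 2: Evaluate g(x).
g(4.6192) = 4*4.6192 - 7 = 11.4768
Step 3: Compute Lagrangian.
L = 173.2141 + 5*11.4768 = 230.5981


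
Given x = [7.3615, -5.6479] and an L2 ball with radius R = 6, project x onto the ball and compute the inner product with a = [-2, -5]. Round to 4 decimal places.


Step 1: Compute ||x|| (intermediates to 6 decimals).
||x|| = sqrt(7.3615^2 + (-5.6479)^2) = 9.278494
Step 2: Project.
Since ||x|| > R, scale = R/||x|| = 6/9.278494 = 0.646657, proj(x) = scale * x
proj(x) = [4.760366, -3.652254]
Step 3: Dot product.
a^T * proj(x) = -2*4.760366 - 5*(-3.652254) = 8.7405


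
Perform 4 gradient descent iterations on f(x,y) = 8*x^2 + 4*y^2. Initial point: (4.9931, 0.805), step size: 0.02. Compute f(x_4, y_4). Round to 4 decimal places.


Gradient descent on f(x,y) = 8*x^2 + 4*y^2.
Starting point: (4.9931, 0.805), alpha = 0.02
Step 1: grad_x = 2*8*4.9931 = 79.8896, grad_y = 2*4*0.805 = 6.44
  x_1 = 4.9931 - 0.02*79.8896 = 3.3953
  y_1 = 0.805 - 0.02*6.44 = 0.6762
Step 2: grad_x = 2*8*3.3953 = 54.3249, grad_y = 2*4*0.6762 = 5.4096
  x_2 = 3.3953 - 0.02*54.3249 = 2.3088
  y_2 = 0.6762 - 0.02*5.4096 = 0.568
Step 3: grad_x = 2*8*2.3088 = 36.941, grad_y = 2*4*0.568 = 4.5441
  x_3 = 2.3088 - 0.02*36.941 = 1.57
  y_3 = 0.568 - 0.02*4.5441 = 0.4771
Step 4: grad_x = 2*8*1.57 = 25.1198, grad_y = 2*4*0.4771 = 3.817
  x_4 = 1.57 - 0.02*25.1198 = 1.0676
  y_4 = 0.4771 - 0.02*3.817 = 0.4008
f(1.0676, 0.4008) = 8*1.0676^2 + 4*0.4008^2 = 9.7606


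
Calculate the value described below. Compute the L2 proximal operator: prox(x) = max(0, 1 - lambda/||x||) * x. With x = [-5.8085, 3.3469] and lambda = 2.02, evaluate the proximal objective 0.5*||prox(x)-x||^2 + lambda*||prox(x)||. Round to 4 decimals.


Step 1: Compute ||x||.
||x|| = 6.7038
Step 2: Compute scaling factor.
scale = max(0, 1 - 2.02/6.7038) = 0.6987
Step 3: prox(x) = [-4.0583, 2.3384]
||prox(x)|| = 4.6838
Step 4: Proximal objective.
0.5*||prox-x||^2 = 2.0402
lambda*||prox|| = 9.4613
Total = 11.5014


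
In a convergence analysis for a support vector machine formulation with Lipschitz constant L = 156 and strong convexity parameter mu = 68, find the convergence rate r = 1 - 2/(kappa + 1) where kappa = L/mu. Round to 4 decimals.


Step 1: Compute the condition number.
kappa = L/mu = 156/68 = 2.2941
Step 2: Compute the convergence rate.
r = 1 - 2/(kappa + 1) = 1 - 2*mu/(L + mu) = (L - mu)/(L + mu) = 88/224 = 0.3929


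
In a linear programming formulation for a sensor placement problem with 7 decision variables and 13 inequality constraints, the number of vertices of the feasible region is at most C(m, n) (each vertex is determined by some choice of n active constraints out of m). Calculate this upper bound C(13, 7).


Each vertex corresponds to some choice of n active constraints out of m, so the number of vertices is at most C(m, n) = m! / (n!(m-n)!).
m = 13, n = 7
Numerator: 13 * 12 * 11 * 10 * 9 * 8 * 7
Denominator: 7! = 5040
C(13, 7) = 1716


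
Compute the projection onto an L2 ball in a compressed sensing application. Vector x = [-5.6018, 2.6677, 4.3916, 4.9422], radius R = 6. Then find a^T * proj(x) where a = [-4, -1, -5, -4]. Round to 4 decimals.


Step 1: Compute ||x|| (intermediates to 6 decimals).
||x|| = sqrt((-5.6018)^2 + 2.6677^2 + 4.3916^2 + 4.9422^2) = 9.066878
Step 2: Project.
Since ||x|| > R, scale = R/||x|| = 6/9.066878 = 0.661749, proj(x) = scale * x
proj(x) = [-3.706986, 1.765348, 2.906137, 3.270496]
Step 3: Dot product.
a^T * proj(x) = -4*(-3.706986) - 1*1.765348 - 5*2.906137 - 4*3.270496 = -14.5501


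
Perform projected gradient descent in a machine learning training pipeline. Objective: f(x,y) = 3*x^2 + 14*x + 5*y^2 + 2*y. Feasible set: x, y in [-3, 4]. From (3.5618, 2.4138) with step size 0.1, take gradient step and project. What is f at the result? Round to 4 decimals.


Step 1: Compute gradient at (3.5618, 2.4138).
grad_x = 2*3*3.5618 + 14 = 35.3708
grad_y = 2*5*2.4138 + 2 = 26.138
Step 2: Gradient step.
x_raw = 3.5618 - 0.1*35.3708 = 0.0247
y_raw = 2.4138 - 0.1*26.138 = -0.2
Step 3: Project onto [-3, 4].
x_proj = clip(0.0247) = 0.0247
y_proj = clip(-0.2) = -0.2
Step 4: Evaluate f.
f(0.0247, -0.2) = 0.1479


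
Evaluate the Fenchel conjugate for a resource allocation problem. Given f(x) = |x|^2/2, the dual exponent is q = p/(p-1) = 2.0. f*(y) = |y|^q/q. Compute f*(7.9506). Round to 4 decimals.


The conjugate exponent q satisfies 1/p + 1/q = 1.
p = 2, so q = 2/(2 - 1) = 2.0
|y|^q = 7.9506^2.0 = 63.212
f*(7.9506) = 63.212 / 2.0 = 31.606


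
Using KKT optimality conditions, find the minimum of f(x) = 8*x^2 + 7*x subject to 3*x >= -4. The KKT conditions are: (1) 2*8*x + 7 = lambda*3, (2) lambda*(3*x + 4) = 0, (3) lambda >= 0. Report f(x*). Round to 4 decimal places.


Step 1: Try lambda = 0 (constraint inactive).
Stationarity: 2*8*x + 7 = 0
x* = -7/(2*8) = -0.4375
Check constraint: 3*-0.4375 = -1.3125 >= -4 -- satisfied.
Step 2: Compute optimal value.
f(x*) = 8*(-0.4375)^2 + 7*(-0.4375) = -1.5313


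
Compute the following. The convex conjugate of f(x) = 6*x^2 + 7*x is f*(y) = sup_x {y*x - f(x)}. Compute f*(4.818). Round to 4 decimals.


f*(y) = sup_x {y*x - a*x^2 - b*x} = sup_x {(y-b)*x - a*x^2}
FOC: (y - b) - 2a*x = 0 => x* = (y - b)/(2a)
x* = (4.818 - 7)/(2*6) = -0.1818
f*(4.818) = (y-b)^2/(4a) = (4.818 - 7)^2/(4*6)
= 4.7611/24 = 0.1984


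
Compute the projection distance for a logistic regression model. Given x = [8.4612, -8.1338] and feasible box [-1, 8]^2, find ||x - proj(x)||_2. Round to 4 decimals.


Project each component onto [-1, 8].
clip(8.4612) = 8.0, clip(-8.1338) = -1.0
Projection = [8.0, -1.0]
Squared diffs: [0.2127, 50.8911]
Distance = sqrt(51.1038) = 7.1487


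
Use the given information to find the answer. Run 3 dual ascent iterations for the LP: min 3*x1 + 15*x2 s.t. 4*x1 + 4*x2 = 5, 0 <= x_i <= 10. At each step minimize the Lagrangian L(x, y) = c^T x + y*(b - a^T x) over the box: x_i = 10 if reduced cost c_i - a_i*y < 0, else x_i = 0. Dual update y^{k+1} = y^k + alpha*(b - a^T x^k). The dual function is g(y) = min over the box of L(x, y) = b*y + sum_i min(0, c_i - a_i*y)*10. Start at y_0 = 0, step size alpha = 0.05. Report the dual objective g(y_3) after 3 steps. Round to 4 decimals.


Dual ascent for LP: min 3*x1 + 15*x2, 4*x1 + 4*x2 = 5, 0 <= x_i <= 10
Step 1: y^k = 0.0, reduced costs: (3.0, 15.0)
  x^k = (0.0, 0.0), subgradient = b - a^T x = 5.0
  y^{k+1} = 0.0 + 0.05*5.0 = 0.25
Step 2: y^k = 0.25, reduced costs: (2.0, 14.0)
  x^k = (0.0, 0.0), subgradient = b - a^T x = 5.0
  y^{k+1} = 0.25 + 0.05*5.0 = 0.5
Step 3: y^k = 0.5, reduced costs: (1.0, 13.0)
  x^k = (0.0, 0.0), subgradient = b - a^T x = 5.0
  y^{k+1} = 0.5 + 0.05*5.0 = 0.75
Dual objective at y_3 = 0.75: reduced costs (0.0, 12.0), box minimizer x = (0.0, 0.0)
g(y_3) = b*y + (c1 - a1*y)*x1 + (c2 - a2*y)*x2 = 5*0.75 + 0.0*0.0 + 12.0*0.0 = 3.75 + 0.0 + 0.0 = 3.75


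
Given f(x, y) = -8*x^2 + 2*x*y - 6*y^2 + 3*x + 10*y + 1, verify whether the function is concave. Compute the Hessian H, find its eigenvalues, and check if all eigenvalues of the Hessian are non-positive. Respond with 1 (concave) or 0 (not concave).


The Hessian of f(x,y) = -8*x^2 + 2*x*y - 6*y^2 + 3*x + 10*y + 1 is:
H = [[-16, 2], [2, -12]]
Trace = -16 - 12 = -28
Determinant = -16*-12 - (2)^2 = 188
Discriminant = (-28)^2 - 4*188 = 32.0
Eigenvalues: lambda_1 = -16.8284, lambda_2 = -11.1716
The function is concave.

1


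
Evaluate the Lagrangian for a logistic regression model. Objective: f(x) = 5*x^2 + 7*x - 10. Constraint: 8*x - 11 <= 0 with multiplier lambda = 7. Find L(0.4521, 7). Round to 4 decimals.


Step 1: Evaluate f(x).
f(0.4521) = 5*0.4521^2 + 7*0.4521 - 10 = -5.8133
Step 2: Evaluate g(x).
g(0.4521) = 8*0.4521 - 11 = -7.3832
Step 3: Compute Lagrangian.
L = -5.8133 + 7*-7.3832 = -57.4957


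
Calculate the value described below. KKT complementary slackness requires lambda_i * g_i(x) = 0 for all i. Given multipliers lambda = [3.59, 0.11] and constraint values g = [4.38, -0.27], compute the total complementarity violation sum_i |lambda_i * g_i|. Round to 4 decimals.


KKT complementary slackness check:
lambda_1 * g_1 = 3.59 * 4.38 = 15.7242
lambda_2 * g_2 = 0.11 * -0.27 = -0.0297
Total violation = 15.7242 + 0.0297 = 15.7539


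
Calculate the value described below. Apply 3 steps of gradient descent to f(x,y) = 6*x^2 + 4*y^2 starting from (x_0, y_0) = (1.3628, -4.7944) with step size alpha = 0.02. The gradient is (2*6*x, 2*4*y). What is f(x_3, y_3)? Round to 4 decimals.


Gradient descent on f(x,y) = 6*x^2 + 4*y^2.
Starting point: (1.3628, -4.7944), alpha = 0.02
Step 1: grad_x = 2*6*1.3628 = 16.3536, grad_y = 2*4*-4.7944 = -38.3552
  x_1 = 1.3628 - 0.02*16.3536 = 1.0357
  y_1 = -4.7944 - 0.02*-38.3552 = -4.0273
Step 2: grad_x = 2*6*1.0357 = 12.4287, grad_y = 2*4*-4.0273 = -32.2184
  x_2 = 1.0357 - 0.02*12.4287 = 0.7872
  y_2 = -4.0273 - 0.02*-32.2184 = -3.3829
Step 3: grad_x = 2*6*0.7872 = 9.4458, grad_y = 2*4*-3.3829 = -27.0634
  x_3 = 0.7872 - 0.02*9.4458 = 0.5982
  y_3 = -3.3829 - 0.02*-27.0634 = -2.8417
f(0.5982, -2.8417) = 6*0.5982^2 + 4*(-2.8417)^2 = 34.4474


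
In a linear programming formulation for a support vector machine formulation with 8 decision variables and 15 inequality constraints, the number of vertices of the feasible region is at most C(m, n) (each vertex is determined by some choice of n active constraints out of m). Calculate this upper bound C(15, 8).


Each vertex corresponds to some choice of n active constraints out of m, so the number of vertices is at most C(m, n) = m! / (n!(m-n)!).
m = 15, n = 8
Numerator: 15 * 14 * 13 * 12 * 11 * 10 * 9 * 8
Denominator: 8! = 40320
C(15, 8) = 6435


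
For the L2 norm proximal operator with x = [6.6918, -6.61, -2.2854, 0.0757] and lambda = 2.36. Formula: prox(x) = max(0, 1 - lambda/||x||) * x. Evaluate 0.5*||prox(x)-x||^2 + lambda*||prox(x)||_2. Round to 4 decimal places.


Step 1: Compute ||x||.
||x|| = 9.6799
Step 2: Compute scaling factor.
scale = max(0, 1 - 2.36/9.6799) = 0.7562
Step 3: prox(x) = [5.0603, -4.9985, -1.7282, 0.0572]
||prox(x)|| = 7.3199
Step 4: Proximal objective.
0.5*||prox-x||^2 = 2.7848
lambda*||prox|| = 17.275
Total = 20.0598


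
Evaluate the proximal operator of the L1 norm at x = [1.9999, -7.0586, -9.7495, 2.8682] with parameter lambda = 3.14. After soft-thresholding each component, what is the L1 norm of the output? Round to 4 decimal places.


Soft-thresholding with lambda = 3.14:
prox(1.9999) = sign(1.9999)*max(|1.9999| - 3.14, 0) = 0.0
prox(-7.0586) = sign(-7.0586)*max(|-7.0586| - 3.14, 0) = -3.9186
prox(-9.7495) = sign(-9.7495)*max(|-9.7495| - 3.14, 0) = -6.6095
prox(2.8682) = sign(2.8682)*max(|2.8682| - 3.14, 0) = 0.0
prox(x) = [0.0, -3.9186, -6.6095, 0.0]
||prox(x)||_1 = 0.0 + 3.9186 + 6.6095 + 0.0 = 10.5281


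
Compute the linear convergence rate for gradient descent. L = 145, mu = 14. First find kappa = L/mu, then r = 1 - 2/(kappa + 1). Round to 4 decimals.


Step 1: Compute the condition number.
kappa = L/mu = 145/14 = 10.3571
Step 2: Compute the convergence rate.
r = 1 - 2/(kappa + 1) = 1 - 2*mu/(L + mu) = (L - mu)/(L + mu) = 131/159 = 0.8239


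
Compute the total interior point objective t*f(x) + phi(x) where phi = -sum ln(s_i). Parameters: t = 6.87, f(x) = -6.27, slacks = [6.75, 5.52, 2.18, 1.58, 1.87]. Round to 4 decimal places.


Step 1: Compute log-barrier.
ln values: [1.9095, 1.7084, 0.7793, 0.4574, 0.6259]
phi = -(1.9095 + 1.7084 + 0.7793 + 0.4574 + 0.6259) = -5.4806
Step 2: Compute augmented objective.
t*f(x) = 6.87*-6.27 = -43.0749
Total = -43.0749 - 5.4806 = -48.5555


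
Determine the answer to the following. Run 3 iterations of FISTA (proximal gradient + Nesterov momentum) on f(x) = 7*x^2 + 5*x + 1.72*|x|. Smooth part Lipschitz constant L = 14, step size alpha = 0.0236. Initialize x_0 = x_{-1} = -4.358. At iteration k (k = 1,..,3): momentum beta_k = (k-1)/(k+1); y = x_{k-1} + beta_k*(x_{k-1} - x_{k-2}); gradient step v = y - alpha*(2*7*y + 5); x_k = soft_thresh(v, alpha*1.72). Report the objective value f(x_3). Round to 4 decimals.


FISTA on f(x) = 7*x^2 + 5*x + 1.72*|x|
L = 14, alpha = 0.0236
Iteration 1: beta = 0.0, y = -4.358 + 0.0*(-4.358 + 4.358) = -4.358
  grad(y) = -56.012, v = y - alpha*grad = -3.0361
  prox(v) = soft_thresh(-3.0361, 0.0406) = -2.9955
Iteration 2: beta = 0.3333, y = -2.9955 + 0.3333*(-2.9955 + 4.358) = -2.5414
  grad(y) = -30.5791, v = y - alpha*grad = -1.8197
  prox(v) = soft_thresh(-1.8197, 0.0406) = -1.7791
Iteration 3: beta = 0.5, y = -1.7791 + 0.5*(-1.7791 + 2.9955) = -1.1709
  grad(y) = -11.3926, v = y - alpha*grad = -0.902
  prox(v) = soft_thresh(-0.902, 0.0406) = -0.8614
f(x_3) = 7*(-0.8614)^2 + 5*(-0.8614) + 1.72*|-0.8614| = 2.369


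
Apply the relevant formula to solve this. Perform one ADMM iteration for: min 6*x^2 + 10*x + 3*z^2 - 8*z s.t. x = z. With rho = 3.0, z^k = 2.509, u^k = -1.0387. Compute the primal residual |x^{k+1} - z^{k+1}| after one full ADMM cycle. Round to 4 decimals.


ADMM iteration with rho = 3.0, z^k = 2.509, u^k = -1.0387
Step 1: x-update.
Minimize 6*x^2 + 10*x + (3.0/2)*(x - 2.509 - 1.0387)^2
FOC: (2*6 + 3.0)*x = -10 + 3.0*(2.509 + 1.0387)
x^{k+1} = 0.0429
Step 2: z-update.
Minimize 3*z^2 - 8*z + (3.0/2)*(0.0429 - z - 1.0387)^2
FOC: (2*3 + 3.0)*z = 8 + 3.0*(0.0429 - 1.0387)
z^{k+1} = 0.5569
Step 3: u-update.
u^{k+1} = -1.0387 + 0.0429 - 0.5569 = -1.5528
Step 4: Primal residual = |0.0429 - 0.5569| = 0.5141


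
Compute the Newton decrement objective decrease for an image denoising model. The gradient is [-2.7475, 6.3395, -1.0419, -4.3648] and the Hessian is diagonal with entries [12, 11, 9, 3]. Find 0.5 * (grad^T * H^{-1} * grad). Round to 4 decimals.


Step 1: H is diagonal, so H^(-1) * g = [-0.229, 0.5763, -0.1158, -1.4549].
Step 2: g^T H^(-1) g = sum_i g_i^2 / H_ii
  = (-2.7475)^2/12 + (6.3395)^2/11 + (-1.0419)^2/9 + (-4.3648)^2/3
  = 0.6291 + 3.6536 + 0.1206 + 6.3505 = 10.7537
Step 3: Objective decrease = 0.5 * g^T H^(-1) g = 5.3769


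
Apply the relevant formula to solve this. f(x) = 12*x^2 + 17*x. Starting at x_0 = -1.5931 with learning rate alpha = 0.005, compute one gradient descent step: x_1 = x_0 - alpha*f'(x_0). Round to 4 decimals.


We compute the gradient at x_0 and apply the update.
f'(x) = 24*x + 17
f'(-1.5931) = 24*-1.5931 + 17 = -21.2344
x_1 = -1.5931 - 0.005*-21.2344 = -1.4869


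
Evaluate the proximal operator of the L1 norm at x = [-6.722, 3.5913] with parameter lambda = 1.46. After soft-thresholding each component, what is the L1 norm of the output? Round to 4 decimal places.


Soft-thresholding with lambda = 1.46:
prox(-6.722) = sign(-6.722)*max(|-6.722| - 1.46, 0) = -5.262
prox(3.5913) = sign(3.5913)*max(|3.5913| - 1.46, 0) = 2.1313
prox(x) = [-5.262, 2.1313]
||prox(x)||_1 = 5.262 + 2.1313 = 7.3933


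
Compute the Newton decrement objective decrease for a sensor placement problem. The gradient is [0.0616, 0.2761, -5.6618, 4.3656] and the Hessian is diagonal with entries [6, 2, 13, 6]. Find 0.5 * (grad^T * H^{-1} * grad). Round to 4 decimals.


Step 1: H is diagonal, so H^(-1) * g = [0.0103, 0.1381, -0.4355, 0.7276].
Step 2: g^T H^(-1) g = sum_i g_i^2 / H_ii
  = (0.0616)^2/6 + (0.2761)^2/2 + (-5.6618)^2/13 + (4.3656)^2/6
  = 0.0006 + 0.0381 + 2.4658 + 3.1764 = 5.681
Step 3: Objective decrease = 0.5 * g^T H^(-1) g = 2.8405


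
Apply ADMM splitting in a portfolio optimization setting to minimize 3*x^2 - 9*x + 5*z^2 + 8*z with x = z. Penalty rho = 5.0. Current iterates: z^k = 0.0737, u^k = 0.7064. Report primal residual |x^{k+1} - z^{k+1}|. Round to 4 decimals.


ADMM iteration with rho = 5.0, z^k = 0.0737, u^k = 0.7064
Step 1: x-update.
Minimize 3*x^2 - 9*x + (5.0/2)*(x - 0.0737 + 0.7064)^2
FOC: (2*3 + 5.0)*x = 9 + 5.0*(0.0737 - 0.7064)
x^{k+1} = 0.5306
Step 2: z-update.
Minimize 5*z^2 + 8*z + (5.0/2)*(0.5306 - z + 0.7064)^2
FOC: (2*5 + 5.0)*z = -8 + 5.0*(0.5306 + 0.7064)
z^{k+1} = -0.121
Step 3: u-update.
u^{k+1} = 0.7064 + 0.5306 + 0.121 = 1.358
Step 4: Primal residual = |0.5306 + 0.121| = 0.6516


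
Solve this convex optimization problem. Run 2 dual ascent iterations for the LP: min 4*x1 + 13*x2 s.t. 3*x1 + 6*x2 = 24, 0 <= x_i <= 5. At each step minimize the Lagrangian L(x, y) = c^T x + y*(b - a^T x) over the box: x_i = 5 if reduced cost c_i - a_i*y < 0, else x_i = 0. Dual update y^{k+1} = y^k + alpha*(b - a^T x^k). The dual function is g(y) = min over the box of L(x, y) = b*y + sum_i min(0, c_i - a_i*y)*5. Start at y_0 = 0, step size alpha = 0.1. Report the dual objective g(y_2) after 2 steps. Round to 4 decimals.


Dual ascent for LP: min 4*x1 + 13*x2, 3*x1 + 6*x2 = 24, 0 <= x_i <= 5
Step 1: y^k = 0.0, reduced costs: (4.0, 13.0)
  x^k = (0.0, 0.0), subgradient = b - a^T x = 24.0
  y^{k+1} = 0.0 + 0.1*24.0 = 2.4
Step 2: y^k = 2.4, reduced costs: (-3.2, -1.4)
  x^k = (5.0, 5.0), subgradient = b - a^T x = -21.0
  y^{k+1} = 2.4 + 0.1*-21.0 = 0.3
Dual objective at y_2 = 0.3: reduced costs (3.1, 11.2), box minimizer x = (0.0, 0.0)
g(y_2) = b*y + (c1 - a1*y)*x1 + (c2 - a2*y)*x2 = 24*0.3 + 3.1*0.0 + 11.2*0.0 = 7.2 + 0.0 + 0.0 = 7.2


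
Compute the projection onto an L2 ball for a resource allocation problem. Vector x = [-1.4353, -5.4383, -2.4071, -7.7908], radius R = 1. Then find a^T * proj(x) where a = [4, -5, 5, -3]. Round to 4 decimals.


Step 1: Compute ||x|| (intermediates to 6 decimals).
||x|| = sqrt((-1.4353)^2 + (-5.4383)^2 + (-2.4071)^2 + (-7.7908)^2) = 9.905851
Step 2: Project.
Since ||x|| > R, scale = R/||x|| = 1/9.905851 = 0.10095, proj(x) = scale * x
proj(x) = [-0.144894, -0.548996, -0.242997, -0.786481]
Step 3: Dot product.
a^T * proj(x) = 4*(-0.144894) - 5*(-0.548996) + 5*(-0.242997) - 3*(-0.786481) = 3.3099


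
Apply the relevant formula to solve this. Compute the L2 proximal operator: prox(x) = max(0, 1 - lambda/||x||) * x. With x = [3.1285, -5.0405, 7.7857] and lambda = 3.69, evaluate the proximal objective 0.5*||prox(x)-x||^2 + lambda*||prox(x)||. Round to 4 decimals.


Step 1: Compute ||x||.
||x|| = 9.7883
Step 2: Compute scaling factor.
scale = max(0, 1 - 3.69/9.7883) = 0.623
Step 3: prox(x) = [1.9491, -3.1403, 4.8506]
||prox(x)|| = 6.0983
Step 4: Proximal objective.
0.5*||prox-x||^2 = 6.8081
lambda*||prox|| = 22.5027
Total = 29.3109


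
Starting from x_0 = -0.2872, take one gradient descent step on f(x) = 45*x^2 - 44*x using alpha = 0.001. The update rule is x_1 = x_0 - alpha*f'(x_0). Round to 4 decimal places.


We compute the gradient at x_0 and apply the update.
f'(x) = 90*x - 44
f'(-0.2872) = 90*-0.2872 - 44 = -69.848
x_1 = -0.2872 - 0.001*-69.848 = -0.2174


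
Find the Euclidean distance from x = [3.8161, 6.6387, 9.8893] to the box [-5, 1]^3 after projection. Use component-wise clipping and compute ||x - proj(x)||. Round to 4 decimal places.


Project each component onto [-5, 1].
clip(3.8161) = 1.0, clip(6.6387) = 1.0, clip(9.8893) = 1.0
Projection = [1.0, 1.0, 1.0]
Squared diffs: [7.9304, 31.7949, 79.0197]
Distance = sqrt(118.745) = 10.897


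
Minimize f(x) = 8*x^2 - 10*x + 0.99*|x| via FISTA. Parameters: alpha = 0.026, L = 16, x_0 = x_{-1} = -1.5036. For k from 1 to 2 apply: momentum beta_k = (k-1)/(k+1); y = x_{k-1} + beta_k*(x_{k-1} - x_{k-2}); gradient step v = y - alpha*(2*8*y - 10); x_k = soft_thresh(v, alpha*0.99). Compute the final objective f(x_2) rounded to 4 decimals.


FISTA on f(x) = 8*x^2 - 10*x + 0.99*|x|
L = 16, alpha = 0.026
Iteration 1: beta = 0.0, y = -1.5036 + 0.0*(-1.5036 + 1.5036) = -1.5036
  grad(y) = -34.0576, v = y - alpha*grad = -0.6181
  prox(v) = soft_thresh(-0.6181, 0.0257) = -0.5924
Iteration 2: beta = 0.3333, y = -0.5924 + 0.3333*(-0.5924 + 1.5036) = -0.2886
  grad(y) = -14.6179, v = y - alpha*grad = 0.0914
  prox(v) = soft_thresh(0.0914, 0.0257) = 0.0657
f(x_2) = 8*0.0657^2 - 10*0.0657 + 0.99*|0.0657| = -0.5575


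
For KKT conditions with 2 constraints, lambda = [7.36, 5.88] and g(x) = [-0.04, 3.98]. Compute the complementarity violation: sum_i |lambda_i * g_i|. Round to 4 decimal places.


KKT complementary slackness check:
lambda_1 * g_1 = 7.36 * -0.04 = -0.2944
lambda_2 * g_2 = 5.88 * 3.98 = 23.4024
Total violation = 0.2944 + 23.4024 = 23.6968


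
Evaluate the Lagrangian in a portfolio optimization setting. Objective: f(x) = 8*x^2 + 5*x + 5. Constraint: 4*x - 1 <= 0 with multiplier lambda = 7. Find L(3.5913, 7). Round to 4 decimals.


Step 1: Evaluate f(x).
f(3.5913) = 8*3.5913^2 + 5*3.5913 + 5 = 126.136
Step 2: Evaluate g(x).
g(3.5913) = 4*3.5913 - 1 = 13.3652
Step 3: Compute Lagrangian.
L = 126.136 + 7*13.3652 = 219.6924


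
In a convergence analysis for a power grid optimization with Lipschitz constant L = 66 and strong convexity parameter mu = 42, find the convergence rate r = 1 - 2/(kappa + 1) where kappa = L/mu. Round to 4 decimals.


Step 1: Compute the condition number.
kappa = L/mu = 66/42 = 1.5714
Step 2: Compute the convergence rate.
r = 1 - 2/(kappa + 1) = 1 - 2*mu/(L + mu) = (L - mu)/(L + mu) = 24/108 = 0.2222


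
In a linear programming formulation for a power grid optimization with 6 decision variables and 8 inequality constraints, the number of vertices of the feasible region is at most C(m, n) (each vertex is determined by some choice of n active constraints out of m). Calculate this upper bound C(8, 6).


Each vertex corresponds to some choice of n active constraints out of m, so the number of vertices is at most C(m, n) = m! / (n!(m-n)!).
m = 8, n = 6
Numerator: 8 * 7 * 6 * 5 * 4 * 3
Denominator: 6! = 720
C(8, 6) = 28


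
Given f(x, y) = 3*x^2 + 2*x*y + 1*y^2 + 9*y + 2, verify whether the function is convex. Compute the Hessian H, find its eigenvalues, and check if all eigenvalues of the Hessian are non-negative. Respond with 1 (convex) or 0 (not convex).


The Hessian of f(x,y) = 3*x^2 + 2*x*y + 1*y^2 + 9*y + 2 is:
H = [[6, 2], [2, 2]]
Trace = 6 + 2 = 8
Determinant = 6*2 - (2)^2 = 8
Discriminant = (8)^2 - 4*8 = 32.0
Eigenvalues: lambda_1 = 1.1716, lambda_2 = 6.8284
The function is convex.

1


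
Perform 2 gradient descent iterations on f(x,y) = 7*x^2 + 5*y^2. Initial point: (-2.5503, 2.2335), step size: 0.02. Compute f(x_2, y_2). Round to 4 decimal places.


Gradient descent on f(x,y) = 7*x^2 + 5*y^2.
Starting point: (-2.5503, 2.2335), alpha = 0.02
Step 1: grad_x = 2*7*-2.5503 = -35.7042, grad_y = 2*5*2.2335 = 22.335
  x_1 = -2.5503 - 0.02*-35.7042 = -1.8362
  y_1 = 2.2335 - 0.02*22.335 = 1.7868
Step 2: grad_x = 2*7*-1.8362 = -25.707, grad_y = 2*5*1.7868 = 17.868
  x_2 = -1.8362 - 0.02*-25.707 = -1.3221
  y_2 = 1.7868 - 0.02*17.868 = 1.4294
f(-1.3221, 1.4294) = 7*(-1.3221)^2 + 5*1.4294^2 = 22.4517


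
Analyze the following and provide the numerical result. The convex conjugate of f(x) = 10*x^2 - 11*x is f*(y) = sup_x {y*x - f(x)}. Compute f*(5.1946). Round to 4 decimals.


f*(y) = sup_x {y*x - a*x^2 - b*x} = sup_x {(y-b)*x - a*x^2}
FOC: (y - b) - 2a*x = 0 => x* = (y - b)/(2a)
x* = (5.1946 + 11)/(2*10) = 0.8097
f*(5.1946) = (y-b)^2/(4a) = (5.1946 + 11)^2/(4*10)
= 262.2651/40 = 6.5566


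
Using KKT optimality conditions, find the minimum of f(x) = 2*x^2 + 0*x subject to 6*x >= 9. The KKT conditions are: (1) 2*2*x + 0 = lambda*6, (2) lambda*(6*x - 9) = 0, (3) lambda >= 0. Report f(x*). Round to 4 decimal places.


Step 1: Try lambda = 0 (constraint inactive).
x_unc = 0/(2*2) = 0.0
Check: 6*0.0 = 0.0 < 9 -- violated!
Step 2: Constraint must be active: 6*x = 9
x* = 9/6 = 1.5
lambda = (2*2*1.5 + 0)/6 = 1.0
Step 3: Compute optimal value.
f(x*) = 2*1.5^2 + 0*1.5 = 4.5


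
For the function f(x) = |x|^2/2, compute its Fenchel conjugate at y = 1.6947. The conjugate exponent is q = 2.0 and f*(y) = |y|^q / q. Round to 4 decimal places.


The conjugate exponent q satisfies 1/p + 1/q = 1.
p = 2, so q = 2/(2 - 1) = 2.0
|y|^q = 1.6947^2.0 = 2.872
f*(1.6947) = 2.872 / 2.0 = 1.436


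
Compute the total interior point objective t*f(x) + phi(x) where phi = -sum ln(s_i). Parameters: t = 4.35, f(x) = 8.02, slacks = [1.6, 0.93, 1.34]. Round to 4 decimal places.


Step 1: Compute log-barrier.
ln values: [0.47, -0.0726, 0.2927]
phi = -(0.47 - 0.0726 + 0.2927) = -0.6901
Step 2: Compute augmented objective.
t*f(x) = 4.35*8.02 = 34.887
Total = 34.887 - 0.6901 = 34.1969


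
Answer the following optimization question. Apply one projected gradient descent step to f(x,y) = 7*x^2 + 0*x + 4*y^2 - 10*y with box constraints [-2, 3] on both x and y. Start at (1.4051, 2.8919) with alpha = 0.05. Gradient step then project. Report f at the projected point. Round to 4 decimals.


Step 1: Compute gradient at (1.4051, 2.8919).
grad_x = 2*7*1.4051 + 0 = 19.6714
grad_y = 2*4*2.8919 - 10 = 13.1352
Step 2: Gradient step.
x_raw = 1.4051 - 0.05*19.6714 = 0.4215
y_raw = 2.8919 - 0.05*13.1352 = 2.2351
Step 3: Project onto [-2, 3].
x_proj = clip(0.4215) = 0.4215
y_proj = clip(2.2351) = 2.2351
Step 4: Evaluate f.
f(0.4215, 2.2351) = -1.1242


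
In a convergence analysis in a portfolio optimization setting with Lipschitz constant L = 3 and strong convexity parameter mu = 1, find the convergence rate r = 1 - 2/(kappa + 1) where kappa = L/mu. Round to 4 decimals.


Step 1: Compute the condition number.
kappa = L/mu = 3/1 = 3.0
Step 2: Compute the convergence rate.
r = 1 - 2/(kappa + 1) = 1 - 2*mu/(L + mu) = (L - mu)/(L + mu) = 2/4 = 0.5


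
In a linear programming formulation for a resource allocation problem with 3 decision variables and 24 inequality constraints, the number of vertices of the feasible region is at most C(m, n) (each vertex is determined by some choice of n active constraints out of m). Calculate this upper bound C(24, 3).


Each vertex corresponds to some choice of n active constraints out of m, so the number of vertices is at most C(m, n) = m! / (n!(m-n)!).
m = 24, n = 3
Numerator: 24 * 23 * 22
Denominator: 3! = 6
C(24, 3) = 2024


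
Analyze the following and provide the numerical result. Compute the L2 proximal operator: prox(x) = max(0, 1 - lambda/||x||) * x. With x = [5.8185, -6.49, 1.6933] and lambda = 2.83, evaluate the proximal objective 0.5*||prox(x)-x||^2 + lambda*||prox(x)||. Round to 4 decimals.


Step 1: Compute ||x||.
||x|| = 8.8793
Step 2: Compute scaling factor.
scale = max(0, 1 - 2.83/8.8793) = 0.6813
Step 3: prox(x) = [3.964, -4.4215, 1.1536]
||prox(x)|| = 6.0493
Step 4: Proximal objective.
0.5*||prox-x||^2 = 4.0045
lambda*||prox|| = 17.1195
Total = 21.124


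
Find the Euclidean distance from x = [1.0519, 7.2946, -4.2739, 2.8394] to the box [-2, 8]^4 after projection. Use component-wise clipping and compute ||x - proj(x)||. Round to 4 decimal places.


Project each component onto [-2, 8].
clip(1.0519) = 1.0519, clip(7.2946) = 7.2946, clip(-4.2739) = -2.0, clip(2.8394) = 2.8394
Projection = [1.0519, 7.2946, -2.0, 2.8394]
Squared diffs: [0.0, 0.0, 5.1706, 0.0]
Distance = sqrt(5.1706) = 2.2739


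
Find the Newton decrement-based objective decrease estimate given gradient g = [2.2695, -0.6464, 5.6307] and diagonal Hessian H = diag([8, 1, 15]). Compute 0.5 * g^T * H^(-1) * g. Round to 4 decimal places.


Step 1: H is diagonal, so H^(-1) * g = [0.2837, -0.6464, 0.3754].
Step 2: g^T H^(-1) g = sum_i g_i^2 / H_ii
  = (2.2695)^2/8 + (-0.6464)^2/1 + (5.6307)^2/15
  = 0.6438 + 0.4178 + 2.1137 = 3.1753
Step 3: Objective decrease = 0.5 * g^T H^(-1) g = 1.5877


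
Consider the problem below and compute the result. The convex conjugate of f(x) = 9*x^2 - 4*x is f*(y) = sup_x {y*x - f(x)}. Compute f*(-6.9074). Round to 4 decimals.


f*(y) = sup_x {y*x - a*x^2 - b*x} = sup_x {(y-b)*x - a*x^2}
FOC: (y - b) - 2a*x = 0 => x* = (y - b)/(2a)
x* = (-6.9074 + 4)/(2*9) = -0.1615
f*(-6.9074) = (y-b)^2/(4a) = (-6.9074 + 4)^2/(4*9)
= 8.453/36 = 0.2348


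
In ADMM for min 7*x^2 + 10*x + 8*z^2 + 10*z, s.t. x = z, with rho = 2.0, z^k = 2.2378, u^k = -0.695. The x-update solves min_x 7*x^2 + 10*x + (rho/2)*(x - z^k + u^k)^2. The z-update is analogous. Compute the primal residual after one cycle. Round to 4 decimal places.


ADMM iteration with rho = 2.0, z^k = 2.2378, u^k = -0.695
Step 1: x-update.
Minimize 7*x^2 + 10*x + (2.0/2)*(x - 2.2378 - 0.695)^2
FOC: (2*7 + 2.0)*x = -10 + 2.0*(2.2378 + 0.695)
x^{k+1} = -0.2584
Step 2: z-update.
Minimize 8*z^2 + 10*z + (2.0/2)*(-0.2584 - z - 0.695)^2
FOC: (2*8 + 2.0)*z = -10 + 2.0*(-0.2584 - 0.695)
z^{k+1} = -0.6615
Step 3: u-update.
u^{k+1} = -0.695 - 0.2584 + 0.6615 = -0.2919
Step 4: Primal residual = |-0.2584 + 0.6615| = 0.4031


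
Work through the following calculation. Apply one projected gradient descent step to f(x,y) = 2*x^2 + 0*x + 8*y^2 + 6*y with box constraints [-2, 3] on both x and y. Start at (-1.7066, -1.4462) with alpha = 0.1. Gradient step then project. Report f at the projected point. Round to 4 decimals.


Step 1: Compute gradient at (-1.7066, -1.4462).
grad_x = 2*2*-1.7066 + 0 = -6.8264
grad_y = 2*8*-1.4462 + 6 = -17.1392
Step 2: Gradient step.
x_raw = -1.7066 - 0.1*-6.8264 = -1.024
y_raw = -1.4462 - 0.1*-17.1392 = 0.2677
Step 3: Project onto [-2, 3].
x_proj = clip(-1.024) = -1.024
y_proj = clip(0.2677) = 0.2677
Step 4: Evaluate f.
f(-1.024, 0.2677) = 4.2767


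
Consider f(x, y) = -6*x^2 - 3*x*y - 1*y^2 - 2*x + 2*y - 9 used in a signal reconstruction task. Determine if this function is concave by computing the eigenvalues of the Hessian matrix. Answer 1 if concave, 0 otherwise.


The Hessian of f(x,y) = -6*x^2 - 3*x*y - 1*y^2 - 2*x + 2*y - 9 is:
H = [[-12, -3], [-3, -2]]
Trace = -12 - 2 = -14
Determinant = -12*-2 - (-3)^2 = 15
Discriminant = (-14)^2 - 4*15 = 136.0
Eigenvalues: lambda_1 = -12.831, lambda_2 = -1.169
The function is concave.

1


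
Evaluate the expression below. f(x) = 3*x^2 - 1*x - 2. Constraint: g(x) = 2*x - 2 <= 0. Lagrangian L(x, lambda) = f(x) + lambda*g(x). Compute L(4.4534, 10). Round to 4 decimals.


Step 1: Evaluate f(x).
f(4.4534) = 3*4.4534^2 - 1*4.4534 - 2 = 53.0449
Step 2: Evaluate g(x).
g(4.4534) = 2*4.4534 - 2 = 6.9068
Step 3: Compute Lagrangian.
L = 53.0449 + 10*6.9068 = 122.1129


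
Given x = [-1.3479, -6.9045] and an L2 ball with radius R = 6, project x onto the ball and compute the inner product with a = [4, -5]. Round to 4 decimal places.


Step 1: Compute ||x|| (intermediates to 6 decimals).
||x|| = sqrt((-1.3479)^2 + (-6.9045)^2) = 7.034839
Step 2: Project.
Since ||x|| > R, scale = R/||x|| = 6/7.034839 = 0.852898, proj(x) = scale * x
proj(x) = [-1.149621, -5.888834]
Step 3: Dot product.
a^T * proj(x) = 4*(-1.149621) - 5*(-5.888834) = 24.8457


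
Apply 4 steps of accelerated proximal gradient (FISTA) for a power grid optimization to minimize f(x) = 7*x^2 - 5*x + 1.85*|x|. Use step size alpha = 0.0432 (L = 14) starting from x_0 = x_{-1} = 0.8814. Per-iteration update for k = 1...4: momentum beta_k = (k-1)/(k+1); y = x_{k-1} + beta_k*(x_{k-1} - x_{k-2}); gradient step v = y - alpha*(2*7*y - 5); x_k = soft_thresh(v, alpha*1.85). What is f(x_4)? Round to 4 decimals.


FISTA on f(x) = 7*x^2 - 5*x + 1.85*|x|
L = 14, alpha = 0.0432
Iteration 1: beta = 0.0, y = 0.8814 + 0.0*(0.8814 - 0.8814) = 0.8814
  grad(y) = 7.3396, v = y - alpha*grad = 0.5643
  prox(v) = soft_thresh(0.5643, 0.0799) = 0.4844
Iteration 2: beta = 0.3333, y = 0.4844 + 0.3333*(0.4844 - 0.8814) = 0.3521
  grad(y) = -0.0709, v = y - alpha*grad = 0.3551
  prox(v) = soft_thresh(0.3551, 0.0799) = 0.2752
Iteration 3: beta = 0.5, y = 0.2752 + 0.5*(0.2752 - 0.4844) = 0.1706
  grad(y) = -2.6112, v = y - alpha*grad = 0.2834
  prox(v) = soft_thresh(0.2834, 0.0799) = 0.2035
Iteration 4: beta = 0.6, y = 0.2035 + 0.6*(0.2035 - 0.2752) = 0.1605
  grad(y) = -2.7532, v = y - alpha*grad = 0.2794
  prox(v) = soft_thresh(0.2794, 0.0799) = 0.1995
f(x_4) = 7*0.1995^2 - 5*0.1995 + 1.85*|0.1995| = -0.3498


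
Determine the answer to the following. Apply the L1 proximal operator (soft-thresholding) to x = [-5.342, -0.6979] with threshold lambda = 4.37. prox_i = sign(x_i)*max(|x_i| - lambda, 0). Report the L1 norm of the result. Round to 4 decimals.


Soft-thresholding with lambda = 4.37:
prox(-5.342) = sign(-5.342)*max(|-5.342| - 4.37, 0) = -0.972
prox(-0.6979) = sign(-0.6979)*max(|-0.6979| - 4.37, 0) = 0.0
prox(x) = [-0.972, 0.0]
||prox(x)||_1 = 0.972 + 0.0 = 0.972


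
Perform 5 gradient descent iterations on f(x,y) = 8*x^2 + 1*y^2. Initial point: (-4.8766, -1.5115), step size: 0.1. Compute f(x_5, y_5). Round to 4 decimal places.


Gradient descent on f(x,y) = 8*x^2 + 1*y^2.
Starting point: (-4.8766, -1.5115), alpha = 0.1
Step 1: grad_x = 2*8*-4.8766 = -78.0256, grad_y = 2*1*-1.5115 = -3.023
  x_1 = -4.8766 - 0.1*-78.0256 = 2.926
  y_1 = -1.5115 - 0.1*-3.023 = -1.2092
Step 2: grad_x = 2*8*2.926 = 46.8154, grad_y = 2*1*-1.2092 = -2.4184
  x_2 = 2.926 - 0.1*46.8154 = -1.7556
  y_2 = -1.2092 - 0.1*-2.4184 = -0.9674
Step 3: grad_x = 2*8*-1.7556 = -28.0892, grad_y = 2*1*-0.9674 = -1.9347
  x_3 = -1.7556 - 0.1*-28.0892 = 1.0533
  y_3 = -0.9674 - 0.1*-1.9347 = -0.7739
Step 4: grad_x = 2*8*1.0533 = 16.8535, grad_y = 2*1*-0.7739 = -1.5478
  x_4 = 1.0533 - 0.1*16.8535 = -0.632
  y_4 = -0.7739 - 0.1*-1.5478 = -0.6191
Step 5: grad_x = 2*8*-0.632 = -10.1121, grad_y = 2*1*-0.6191 = -1.2382
  x_5 = -0.632 - 0.1*-10.1121 = 0.3792
  y_5 = -0.6191 - 0.1*-1.2382 = -0.4953
f(0.3792, -0.4953) = 8*0.3792^2 + 1*(-0.4953)^2 = 1.3957


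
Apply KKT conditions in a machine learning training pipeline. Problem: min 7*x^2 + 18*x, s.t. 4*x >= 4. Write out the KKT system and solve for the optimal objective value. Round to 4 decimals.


Step 1: Try lambda = 0 (constraint inactive).
x_unc = -18/(2*7) = -1.2857
Check: 4*-1.2857 = -5.1428 < 4 -- violated!
Step 2: Constraint must be active: 4*x = 4
x* = 4/4 = 1.0
lambda = (2*7*1.0 + 18)/4 = 8.0
Step 3: Compute optimal value.
f(x*) = 7*1.0^2 + 18*1.0 = 25.0


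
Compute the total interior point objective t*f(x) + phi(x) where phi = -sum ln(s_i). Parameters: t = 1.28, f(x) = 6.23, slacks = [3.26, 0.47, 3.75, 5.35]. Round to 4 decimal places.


Step 1: Compute log-barrier.
ln values: [1.1817, -0.755, 1.3218, 1.6771]
phi = -(1.1817 - 0.755 + 1.3218 + 1.6771) = -3.4256
Step 2: Compute augmented objective.
t*f(x) = 1.28*6.23 = 7.9744
Total = 7.9744 - 3.4256 = 4.5488


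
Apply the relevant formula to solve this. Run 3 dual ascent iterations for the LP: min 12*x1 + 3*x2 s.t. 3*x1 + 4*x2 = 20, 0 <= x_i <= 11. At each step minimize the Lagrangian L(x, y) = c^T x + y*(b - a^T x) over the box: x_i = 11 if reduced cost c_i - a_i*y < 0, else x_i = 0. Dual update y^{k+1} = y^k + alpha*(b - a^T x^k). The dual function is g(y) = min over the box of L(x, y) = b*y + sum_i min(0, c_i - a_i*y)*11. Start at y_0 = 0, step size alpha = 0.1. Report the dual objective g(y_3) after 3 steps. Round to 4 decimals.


Dual ascent for LP: min 12*x1 + 3*x2, 3*x1 + 4*x2 = 20, 0 <= x_i <= 11
Step 1: y^k = 0.0, reduced costs: (12.0, 3.0)
  x^k = (0.0, 0.0), subgradient = b - a^T x = 20.0
  y^{k+1} = 0.0 + 0.1*20.0 = 2.0
Step 2: y^k = 2.0, reduced costs: (6.0, -5.0)
  x^k = (0.0, 11.0), subgradient = b - a^T x = -24.0
  y^{k+1} = 2.0 + 0.1*-24.0 = -0.4
Step 3: y^k = -0.4, reduced costs: (13.2, 4.6)
  x^k = (0.0, 0.0), subgradient = b - a^T x = 20.0
  y^{k+1} = -0.4 + 0.1*20.0 = 1.6
Dual objective at y_3 = 1.6: reduced costs (7.2, -3.4), box minimizer x = (0.0, 11.0)
g(y_3) = b*y + (c1 - a1*y)*x1 + (c2 - a2*y)*x2 = 20*1.6 + 7.2*0.0 + (-3.4)*11.0 = 32.0 + 0.0 - 37.4 = -5.4
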